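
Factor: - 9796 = -2^2*31^1*79^1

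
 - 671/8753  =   - 671/8753= -  0.08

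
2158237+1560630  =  3718867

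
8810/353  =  24 + 338/353= 24.96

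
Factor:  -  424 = - 2^3 * 53^1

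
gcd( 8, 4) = 4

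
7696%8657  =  7696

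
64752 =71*912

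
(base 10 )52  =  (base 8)64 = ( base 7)103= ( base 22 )28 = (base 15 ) 37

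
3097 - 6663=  - 3566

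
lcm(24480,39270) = 1884960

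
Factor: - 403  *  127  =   - 51181=- 13^1*31^1*127^1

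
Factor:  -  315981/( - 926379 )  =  35109/102931 = 3^2*47^1*83^1*102931^( - 1)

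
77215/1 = 77215 = 77215.00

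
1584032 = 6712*236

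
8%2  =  0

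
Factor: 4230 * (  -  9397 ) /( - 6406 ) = 3^2*5^1 * 47^1 * 3203^(  -  1 )*9397^1 =19874655/3203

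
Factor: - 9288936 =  - 2^3*3^2*17^1 * 7589^1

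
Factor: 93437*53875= 5033918375 = 5^3*223^1*419^1*431^1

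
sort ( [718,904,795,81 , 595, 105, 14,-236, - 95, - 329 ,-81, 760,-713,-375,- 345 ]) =[ - 713,-375, - 345, - 329,  -  236,  -  95, - 81,14,81,105 , 595, 718, 760,795,904 ]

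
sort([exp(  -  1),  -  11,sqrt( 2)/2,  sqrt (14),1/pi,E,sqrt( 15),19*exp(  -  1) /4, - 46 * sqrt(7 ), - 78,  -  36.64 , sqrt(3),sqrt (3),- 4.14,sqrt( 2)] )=[ - 46*sqrt(7 ) ,  -  78, -36.64,- 11,-4.14,1/pi,exp( - 1), sqrt(  2 )/2,sqrt ( 2 ),sqrt( 3 ),sqrt( 3),19*exp( - 1)/4,E,  sqrt( 14),sqrt(15 ) ] 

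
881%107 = 25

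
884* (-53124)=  -46961616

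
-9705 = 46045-55750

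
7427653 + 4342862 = 11770515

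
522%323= 199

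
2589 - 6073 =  - 3484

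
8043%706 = 277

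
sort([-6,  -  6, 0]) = [ - 6,  -  6, 0 ]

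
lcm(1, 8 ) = 8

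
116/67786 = 58/33893= 0.00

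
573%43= 14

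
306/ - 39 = -8 + 2/13 = -7.85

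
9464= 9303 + 161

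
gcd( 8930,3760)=470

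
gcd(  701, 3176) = 1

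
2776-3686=  -  910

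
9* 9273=83457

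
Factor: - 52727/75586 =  - 2^( - 1)* 7^( - 1)*5399^(  -  1)*52727^1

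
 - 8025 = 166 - 8191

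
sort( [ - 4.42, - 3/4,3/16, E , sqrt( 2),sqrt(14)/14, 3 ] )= [ - 4.42, - 3/4, 3/16,sqrt( 14) /14, sqrt( 2), E, 3 ]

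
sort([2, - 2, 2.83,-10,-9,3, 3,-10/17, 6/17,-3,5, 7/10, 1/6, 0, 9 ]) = [-10, - 9,  -  3, - 2,-10/17,0, 1/6,6/17, 7/10,2,2.83,3,  3, 5, 9 ]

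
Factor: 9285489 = 3^3*241^1 * 1427^1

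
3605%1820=1785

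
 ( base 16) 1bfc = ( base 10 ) 7164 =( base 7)26613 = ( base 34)66O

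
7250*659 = 4777750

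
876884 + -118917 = 757967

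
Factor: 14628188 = 2^2*173^1*21139^1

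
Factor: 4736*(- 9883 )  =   - 2^7* 37^1*9883^1 =- 46805888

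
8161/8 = 1020+1/8 = 1020.12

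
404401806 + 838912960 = 1243314766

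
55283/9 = 55283/9  =  6142.56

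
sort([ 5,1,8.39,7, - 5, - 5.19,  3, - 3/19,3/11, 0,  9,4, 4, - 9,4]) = [ - 9, - 5.19, - 5, -3/19,0,3/11,1,3,4, 4,4, 5, 7,8.39,9 ]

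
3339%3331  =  8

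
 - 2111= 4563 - 6674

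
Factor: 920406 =2^1 * 3^1*131^1*1171^1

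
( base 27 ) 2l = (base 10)75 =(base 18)43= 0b1001011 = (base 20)3f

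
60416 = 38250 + 22166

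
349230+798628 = 1147858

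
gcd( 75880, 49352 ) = 8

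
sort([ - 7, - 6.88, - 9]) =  [-9,  -  7,  -  6.88 ] 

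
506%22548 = 506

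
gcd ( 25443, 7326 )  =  99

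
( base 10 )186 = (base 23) 82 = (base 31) 60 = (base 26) 74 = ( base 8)272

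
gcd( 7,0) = 7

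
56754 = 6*9459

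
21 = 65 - 44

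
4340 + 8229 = 12569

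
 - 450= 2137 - 2587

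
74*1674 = 123876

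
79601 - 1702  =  77899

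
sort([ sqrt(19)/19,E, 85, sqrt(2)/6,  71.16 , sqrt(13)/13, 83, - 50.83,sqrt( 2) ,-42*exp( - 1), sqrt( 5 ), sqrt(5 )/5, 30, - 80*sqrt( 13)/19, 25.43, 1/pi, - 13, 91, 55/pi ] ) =[ - 50.83, - 42 * exp( - 1 ) , - 80*sqrt( 13)/19,-13,sqrt( 19 )/19, sqrt(2)/6,sqrt( 13)/13,1/pi, sqrt(5)/5 , sqrt(2), sqrt( 5 ),E,  55/pi,  25.43,30, 71.16 , 83, 85, 91 ] 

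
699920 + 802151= 1502071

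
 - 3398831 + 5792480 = 2393649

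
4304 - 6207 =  - 1903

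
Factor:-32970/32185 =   -  2^1 *3^1*7^1 *41^( - 1 )  =  - 42/41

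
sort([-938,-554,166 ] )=[ - 938, -554,166]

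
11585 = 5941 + 5644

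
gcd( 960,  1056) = 96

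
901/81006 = 901/81006  =  0.01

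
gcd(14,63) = 7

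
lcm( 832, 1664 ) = 1664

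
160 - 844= - 684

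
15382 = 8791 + 6591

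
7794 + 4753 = 12547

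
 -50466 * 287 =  - 14483742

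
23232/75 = 309 + 19/25 = 309.76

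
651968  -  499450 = 152518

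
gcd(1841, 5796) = 7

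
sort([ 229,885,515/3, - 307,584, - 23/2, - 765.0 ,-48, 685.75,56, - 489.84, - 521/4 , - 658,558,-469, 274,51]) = [ - 765.0, - 658,-489.84, - 469, - 307, - 521/4, - 48, - 23/2,51,56,515/3,229,274,558,584, 685.75, 885 ]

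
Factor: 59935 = 5^1*11987^1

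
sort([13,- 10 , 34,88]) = [ - 10, 13, 34 , 88]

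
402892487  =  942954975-540062488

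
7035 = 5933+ 1102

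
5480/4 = 1370 = 1370.00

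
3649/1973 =1+1676/1973 = 1.85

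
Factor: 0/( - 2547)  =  0 = 0^1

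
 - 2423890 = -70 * 34627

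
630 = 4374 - 3744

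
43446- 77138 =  - 33692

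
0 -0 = 0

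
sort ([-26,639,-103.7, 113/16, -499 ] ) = [ - 499,-103.7,-26,  113/16, 639 ] 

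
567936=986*576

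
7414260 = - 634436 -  - 8048696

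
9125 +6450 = 15575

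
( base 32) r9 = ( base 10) 873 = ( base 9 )1170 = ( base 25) 19N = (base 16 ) 369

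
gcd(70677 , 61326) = 9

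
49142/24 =24571/12 = 2047.58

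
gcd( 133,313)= 1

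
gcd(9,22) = 1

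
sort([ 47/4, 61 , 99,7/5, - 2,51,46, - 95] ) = [ - 95, - 2, 7/5, 47/4,46,51,61,99 ] 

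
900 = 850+50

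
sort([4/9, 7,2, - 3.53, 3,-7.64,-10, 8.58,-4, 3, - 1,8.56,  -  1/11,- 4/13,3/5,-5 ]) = [ - 10,-7.64, - 5, - 4, - 3.53, - 1,-4/13,-1/11,4/9,3/5,  2,3 , 3,7, 8.56,8.58]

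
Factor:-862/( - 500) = 431/250 = 2^( - 1 )*5^( - 3)*431^1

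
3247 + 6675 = 9922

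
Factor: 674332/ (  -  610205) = - 2^2*5^( - 1 )*263^1*641^1  *  122041^( -1)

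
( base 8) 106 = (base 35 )20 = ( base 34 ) 22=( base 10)70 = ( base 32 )26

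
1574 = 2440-866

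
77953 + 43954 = 121907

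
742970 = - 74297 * ( - 10)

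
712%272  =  168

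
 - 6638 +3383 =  - 3255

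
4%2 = 0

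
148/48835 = 148/48835 = 0.00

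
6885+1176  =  8061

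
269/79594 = 269/79594=0.00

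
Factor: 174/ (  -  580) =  - 3/10= - 2^( -1 )*3^1*5^( -1)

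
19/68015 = 19/68015 = 0.00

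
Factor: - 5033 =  - 7^1*719^1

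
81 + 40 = 121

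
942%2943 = 942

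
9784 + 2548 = 12332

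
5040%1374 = 918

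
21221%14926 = 6295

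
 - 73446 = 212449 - 285895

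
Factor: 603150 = 2^1*3^1 * 5^2 * 4021^1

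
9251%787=594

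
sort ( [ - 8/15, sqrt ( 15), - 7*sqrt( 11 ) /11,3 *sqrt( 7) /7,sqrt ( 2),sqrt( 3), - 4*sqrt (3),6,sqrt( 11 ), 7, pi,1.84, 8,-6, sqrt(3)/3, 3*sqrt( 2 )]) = [ - 4 * sqrt( 3), - 6,  -  7*sqrt( 11 )/11, - 8/15, sqrt ( 3 ) /3,3*sqrt( 7)/7,sqrt(2),sqrt( 3), 1.84,pi,sqrt( 11 ),sqrt( 15),3*sqrt( 2 ),6 , 7,8 ]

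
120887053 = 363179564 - 242292511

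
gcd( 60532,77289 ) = 1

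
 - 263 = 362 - 625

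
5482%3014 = 2468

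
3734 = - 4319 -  - 8053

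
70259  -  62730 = 7529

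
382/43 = 382/43 =8.88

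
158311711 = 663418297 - 505106586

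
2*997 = 1994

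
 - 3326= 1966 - 5292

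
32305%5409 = 5260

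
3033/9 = 337 = 337.00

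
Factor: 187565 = 5^1*7^1 *23^1*233^1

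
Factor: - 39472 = -2^4*2467^1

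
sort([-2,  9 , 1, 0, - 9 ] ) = [ -9, - 2, 0,1 , 9]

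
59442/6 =9907 = 9907.00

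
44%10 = 4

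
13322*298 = 3969956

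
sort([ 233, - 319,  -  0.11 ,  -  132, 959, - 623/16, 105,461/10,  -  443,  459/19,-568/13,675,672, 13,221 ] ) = [ - 443,  -  319,-132, - 568/13, - 623/16  , - 0.11,13,459/19,461/10,105,221,233 , 672,675,959 ] 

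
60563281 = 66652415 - 6089134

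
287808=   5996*48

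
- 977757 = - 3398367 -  - 2420610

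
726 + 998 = 1724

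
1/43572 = 1/43572 = 0.00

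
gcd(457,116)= 1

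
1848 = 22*84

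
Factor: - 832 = -2^6*13^1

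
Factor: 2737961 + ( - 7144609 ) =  - 4406648= - 2^3*550831^1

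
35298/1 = 35298 = 35298.00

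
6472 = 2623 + 3849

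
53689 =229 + 53460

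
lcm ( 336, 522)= 29232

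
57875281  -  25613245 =32262036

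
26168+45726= 71894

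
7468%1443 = 253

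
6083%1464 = 227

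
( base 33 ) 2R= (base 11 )85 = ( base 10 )93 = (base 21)49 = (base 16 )5D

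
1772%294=8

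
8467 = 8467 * 1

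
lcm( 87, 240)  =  6960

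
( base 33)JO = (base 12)463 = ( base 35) IL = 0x28B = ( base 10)651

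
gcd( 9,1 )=1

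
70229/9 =7803 + 2/9 =7803.22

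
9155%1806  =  125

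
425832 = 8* 53229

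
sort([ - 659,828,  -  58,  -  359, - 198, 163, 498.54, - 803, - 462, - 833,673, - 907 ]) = [ - 907, - 833,-803,- 659, - 462, - 359, - 198,-58,163,498.54 , 673, 828 ]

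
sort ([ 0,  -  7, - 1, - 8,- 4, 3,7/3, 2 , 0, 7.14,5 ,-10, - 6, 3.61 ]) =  [ -10, - 8,-7,-6, - 4,-1,0, 0, 2, 7/3, 3, 3.61, 5,7.14] 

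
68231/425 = 68231/425 = 160.54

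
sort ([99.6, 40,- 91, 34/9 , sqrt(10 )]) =[-91, sqrt( 10 ), 34/9  ,  40, 99.6] 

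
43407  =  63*689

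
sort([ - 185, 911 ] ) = [ - 185,911]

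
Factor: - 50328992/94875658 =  - 25164496/47437829 = - 2^4*7^1*59^( - 1 )*224683^1*804031^ (-1 )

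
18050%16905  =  1145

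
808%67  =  4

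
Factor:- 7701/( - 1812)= 17/4=2^(  -  2 )*17^1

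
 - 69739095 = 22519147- 92258242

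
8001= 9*889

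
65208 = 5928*11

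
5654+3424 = 9078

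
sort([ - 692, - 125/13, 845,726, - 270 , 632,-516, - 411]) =[ -692, - 516, - 411, -270,- 125/13,632, 726,845]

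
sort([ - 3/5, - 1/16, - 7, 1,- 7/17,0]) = [-7, - 3/5, -7/17, - 1/16,0,  1]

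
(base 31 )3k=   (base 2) 1110001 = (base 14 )81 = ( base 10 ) 113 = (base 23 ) 4L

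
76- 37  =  39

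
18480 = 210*88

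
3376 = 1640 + 1736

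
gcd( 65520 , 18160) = 80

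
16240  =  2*8120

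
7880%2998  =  1884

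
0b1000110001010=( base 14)18CA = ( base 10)4490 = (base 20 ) b4a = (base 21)a3h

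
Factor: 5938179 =3^1*13^1*107^1*1423^1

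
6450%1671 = 1437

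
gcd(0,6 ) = 6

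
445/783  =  445/783= 0.57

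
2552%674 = 530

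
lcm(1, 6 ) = 6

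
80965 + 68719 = 149684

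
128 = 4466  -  4338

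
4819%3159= 1660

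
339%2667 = 339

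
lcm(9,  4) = 36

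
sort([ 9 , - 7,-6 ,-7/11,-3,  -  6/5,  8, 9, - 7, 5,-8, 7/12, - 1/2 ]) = [-8, - 7, - 7, - 6,  -  3, - 6/5, - 7/11,  -  1/2 , 7/12, 5 , 8,9, 9 ]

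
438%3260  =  438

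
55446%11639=8890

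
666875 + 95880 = 762755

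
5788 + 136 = 5924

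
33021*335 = 11062035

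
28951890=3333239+25618651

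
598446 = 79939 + 518507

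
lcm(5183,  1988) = 145124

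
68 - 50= 18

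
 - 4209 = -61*69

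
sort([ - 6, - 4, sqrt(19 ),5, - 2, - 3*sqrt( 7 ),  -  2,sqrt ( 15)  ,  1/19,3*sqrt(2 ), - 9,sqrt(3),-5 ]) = [- 9, - 3 * sqrt(7 ), - 6 , - 5,  -  4, - 2, - 2  ,  1/19,sqrt(3),sqrt( 15),3*sqrt( 2),sqrt(19 ),5]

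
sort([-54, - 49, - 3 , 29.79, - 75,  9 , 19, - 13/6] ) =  [- 75,- 54, - 49, - 3,-13/6,9,19,29.79] 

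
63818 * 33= 2105994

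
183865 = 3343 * 55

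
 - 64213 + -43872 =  - 108085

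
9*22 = 198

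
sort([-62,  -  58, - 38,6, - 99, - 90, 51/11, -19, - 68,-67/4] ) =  [ - 99, - 90, - 68 , - 62, - 58, - 38 , - 19, - 67/4,51/11,6]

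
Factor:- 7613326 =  - 2^1 * 7^2*77687^1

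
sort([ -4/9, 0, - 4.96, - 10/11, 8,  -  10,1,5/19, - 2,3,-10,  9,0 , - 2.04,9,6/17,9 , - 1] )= [-10, - 10, - 4.96, - 2.04,  -  2 , - 1, - 10/11,  -  4/9 , 0,  0,5/19,6/17,1,3 , 8,9, 9,9 ]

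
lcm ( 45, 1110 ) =3330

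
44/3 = 14  +  2/3 = 14.67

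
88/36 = 2+4/9 = 2.44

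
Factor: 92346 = 2^1*3^1* 15391^1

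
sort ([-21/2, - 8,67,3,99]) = [ - 21/2,- 8, 3,67, 99]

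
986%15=11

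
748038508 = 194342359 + 553696149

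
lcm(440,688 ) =37840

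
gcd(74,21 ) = 1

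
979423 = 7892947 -6913524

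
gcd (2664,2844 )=36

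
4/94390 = 2/47195 = 0.00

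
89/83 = 89/83 = 1.07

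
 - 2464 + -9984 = - 12448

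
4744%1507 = 223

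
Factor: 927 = 3^2 * 103^1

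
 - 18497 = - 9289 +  - 9208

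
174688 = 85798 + 88890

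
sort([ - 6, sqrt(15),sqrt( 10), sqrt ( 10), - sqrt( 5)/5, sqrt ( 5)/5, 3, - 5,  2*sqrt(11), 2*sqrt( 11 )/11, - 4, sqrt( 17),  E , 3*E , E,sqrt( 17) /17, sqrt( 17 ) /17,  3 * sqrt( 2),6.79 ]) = [ - 6, - 5, - 4, - sqrt(5)/5,  sqrt (17 )/17,  sqrt( 17) /17, sqrt( 5)/5 , 2 * sqrt(11) /11,  E, E,3,  sqrt( 10 ),  sqrt(10), sqrt( 15 ),  sqrt( 17) , 3*sqrt(2), 2*  sqrt(11), 6.79, 3*E]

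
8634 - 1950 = 6684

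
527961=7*75423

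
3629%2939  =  690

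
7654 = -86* ( - 89) 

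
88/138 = 44/69 = 0.64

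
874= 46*19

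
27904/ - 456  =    -  3488/57= - 61.19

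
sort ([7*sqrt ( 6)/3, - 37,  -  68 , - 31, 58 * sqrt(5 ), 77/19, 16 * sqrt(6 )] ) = [-68, - 37, - 31, 77/19 , 7 * sqrt( 6 )/3, 16*sqrt( 6),58 * sqrt (5)]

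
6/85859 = 6/85859 = 0.00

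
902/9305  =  902/9305  =  0.10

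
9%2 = 1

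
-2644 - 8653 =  - 11297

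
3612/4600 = 903/1150 = 0.79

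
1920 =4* 480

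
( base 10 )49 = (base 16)31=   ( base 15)34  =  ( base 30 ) 1j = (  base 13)3A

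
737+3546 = 4283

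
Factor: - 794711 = -794711^1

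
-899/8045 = - 899/8045 = - 0.11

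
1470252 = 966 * 1522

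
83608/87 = 961+1/87 =961.01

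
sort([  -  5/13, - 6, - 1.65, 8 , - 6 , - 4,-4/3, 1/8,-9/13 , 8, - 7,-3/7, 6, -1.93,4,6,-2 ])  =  [ - 7, - 6,  -  6, - 4,-2,  -  1.93, - 1.65,- 4/3, - 9/13, - 3/7, - 5/13, 1/8,4, 6 , 6,8, 8]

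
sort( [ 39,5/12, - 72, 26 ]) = [ - 72,5/12,26,39]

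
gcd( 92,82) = 2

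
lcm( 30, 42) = 210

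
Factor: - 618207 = -3^1*206069^1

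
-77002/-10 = 38501/5 = 7700.20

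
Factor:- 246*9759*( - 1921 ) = 4611771594 = 2^1*3^2*17^1*41^1*113^1*3253^1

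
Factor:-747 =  - 3^2 * 83^1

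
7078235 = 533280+6544955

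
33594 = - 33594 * ( - 1)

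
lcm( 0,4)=0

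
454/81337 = 454/81337  =  0.01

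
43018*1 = 43018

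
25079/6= 25079/6 = 4179.83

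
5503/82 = 5503/82  =  67.11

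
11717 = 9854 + 1863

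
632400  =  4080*155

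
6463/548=6463/548 = 11.79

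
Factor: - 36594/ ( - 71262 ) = 19^1*37^( - 1 ) = 19/37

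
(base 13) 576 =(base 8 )1656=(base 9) 1256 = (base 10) 942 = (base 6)4210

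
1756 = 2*878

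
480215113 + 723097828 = 1203312941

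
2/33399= 2/33399 = 0.00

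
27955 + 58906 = 86861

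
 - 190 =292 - 482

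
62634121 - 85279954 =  - 22645833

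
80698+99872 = 180570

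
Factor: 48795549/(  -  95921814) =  - 2^( - 1 )*11^2 * 229^1*331^(-1)*587^1*48299^( - 1 ) = - 16265183/31973938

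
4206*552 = 2321712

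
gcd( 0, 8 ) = 8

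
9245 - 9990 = -745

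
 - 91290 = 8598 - 99888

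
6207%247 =32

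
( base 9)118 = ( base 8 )142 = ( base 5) 343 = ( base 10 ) 98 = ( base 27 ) 3h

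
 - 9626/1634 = -4813/817 = - 5.89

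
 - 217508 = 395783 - 613291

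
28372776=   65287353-36914577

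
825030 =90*9167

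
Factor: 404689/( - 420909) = - 3^( - 1) * 173^( - 1)*499^1 = - 499/519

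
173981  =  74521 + 99460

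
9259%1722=649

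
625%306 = 13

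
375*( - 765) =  - 286875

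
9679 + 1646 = 11325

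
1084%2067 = 1084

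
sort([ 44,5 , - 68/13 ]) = [ - 68/13,  5,  44]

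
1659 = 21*79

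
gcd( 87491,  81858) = 1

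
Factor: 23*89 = 2047 = 23^1 * 89^1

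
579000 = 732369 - 153369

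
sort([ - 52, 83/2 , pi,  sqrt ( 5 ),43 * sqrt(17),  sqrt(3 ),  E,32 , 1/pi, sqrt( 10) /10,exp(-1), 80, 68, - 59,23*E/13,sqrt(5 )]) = [ - 59 , - 52,  sqrt( 10) /10,1/pi, exp( -1 ), sqrt(3 ), sqrt (5),sqrt(5), E,pi, 23*E/13,32,83/2,  68,  80,43*sqrt ( 17)]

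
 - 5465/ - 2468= 5465/2468 = 2.21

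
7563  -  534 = 7029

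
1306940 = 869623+437317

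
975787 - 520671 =455116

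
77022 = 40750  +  36272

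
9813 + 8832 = 18645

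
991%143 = 133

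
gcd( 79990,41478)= 2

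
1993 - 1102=891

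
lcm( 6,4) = 12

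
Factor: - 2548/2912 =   -  2^( - 3)*7^1 =-  7/8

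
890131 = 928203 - 38072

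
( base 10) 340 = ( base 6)1324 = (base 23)ei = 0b101010100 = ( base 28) c4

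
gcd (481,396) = 1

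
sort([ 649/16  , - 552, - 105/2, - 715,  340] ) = [ - 715,-552,-105/2,649/16 , 340]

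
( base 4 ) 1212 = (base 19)57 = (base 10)102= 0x66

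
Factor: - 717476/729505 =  - 2^2 * 5^(  -  1)*7^( - 1 )*19^( - 1)*1097^( - 1)*179369^1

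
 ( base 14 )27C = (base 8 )766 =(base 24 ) km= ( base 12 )35A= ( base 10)502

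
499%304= 195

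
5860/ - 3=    -5860/3= -1953.33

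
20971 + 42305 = 63276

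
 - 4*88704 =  - 354816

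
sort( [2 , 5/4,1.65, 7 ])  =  [ 5/4, 1.65,2,7]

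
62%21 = 20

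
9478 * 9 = 85302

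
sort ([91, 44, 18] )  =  [18,44  ,  91 ] 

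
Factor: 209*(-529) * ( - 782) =86458702 = 2^1*11^1*17^1*19^1*23^3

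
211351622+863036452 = 1074388074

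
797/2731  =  797/2731=0.29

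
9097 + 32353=41450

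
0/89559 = 0 = 0.00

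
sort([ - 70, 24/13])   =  [ - 70,  24/13]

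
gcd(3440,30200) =40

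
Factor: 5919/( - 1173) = -1973/391 = -17^( - 1) * 23^( - 1)*1973^1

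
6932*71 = 492172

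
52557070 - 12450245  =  40106825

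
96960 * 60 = 5817600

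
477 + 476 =953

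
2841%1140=561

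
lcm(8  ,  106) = 424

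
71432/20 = 17858/5 = 3571.60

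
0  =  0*80546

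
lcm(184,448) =10304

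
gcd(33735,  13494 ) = 6747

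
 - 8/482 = - 4/241 = - 0.02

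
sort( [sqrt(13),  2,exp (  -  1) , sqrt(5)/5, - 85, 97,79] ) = [-85, exp( - 1),sqrt(5)/5,2, sqrt( 13 ),79, 97 ] 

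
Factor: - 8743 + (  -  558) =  - 71^1*131^1  =  - 9301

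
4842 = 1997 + 2845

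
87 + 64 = 151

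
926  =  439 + 487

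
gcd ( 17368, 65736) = 8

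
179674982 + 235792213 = 415467195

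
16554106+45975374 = 62529480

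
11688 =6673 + 5015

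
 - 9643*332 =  - 3201476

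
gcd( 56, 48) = 8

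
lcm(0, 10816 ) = 0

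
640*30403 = 19457920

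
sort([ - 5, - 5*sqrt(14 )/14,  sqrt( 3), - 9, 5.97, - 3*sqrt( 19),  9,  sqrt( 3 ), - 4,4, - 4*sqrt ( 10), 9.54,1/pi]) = [ - 3*sqrt (19), - 4 * sqrt(10 ), - 9, - 5, - 4, - 5*sqrt(14)/14, 1/pi, sqrt(3),  sqrt(3), 4, 5.97 , 9 , 9.54]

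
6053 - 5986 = 67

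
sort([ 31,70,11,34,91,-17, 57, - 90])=[-90, -17,11,31, 34, 57,  70,91]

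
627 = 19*33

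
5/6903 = 5/6903 = 0.00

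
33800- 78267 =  - 44467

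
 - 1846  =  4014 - 5860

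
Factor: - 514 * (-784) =402976 = 2^5*7^2*257^1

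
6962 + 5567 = 12529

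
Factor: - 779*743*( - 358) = 207209326  =  2^1*19^1*41^1 * 179^1*743^1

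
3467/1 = 3467 = 3467.00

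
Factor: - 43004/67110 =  - 21502/33555 =-2^1*3^( - 1)*5^( - 1 )*13^1*827^1*2237^( - 1) 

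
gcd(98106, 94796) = 2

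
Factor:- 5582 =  - 2^1*2791^1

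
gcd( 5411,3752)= 7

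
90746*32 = 2903872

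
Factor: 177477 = 3^1*59159^1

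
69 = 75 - 6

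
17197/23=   17197/23 = 747.70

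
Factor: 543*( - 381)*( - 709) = 3^2*127^1*181^1*709^1 = 146680047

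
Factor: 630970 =2^1 *5^1 * 63097^1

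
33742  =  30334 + 3408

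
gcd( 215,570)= 5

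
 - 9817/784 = - 13 + 375/784 = -12.52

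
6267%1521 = 183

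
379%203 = 176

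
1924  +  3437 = 5361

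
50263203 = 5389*9327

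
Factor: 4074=2^1*3^1*7^1 * 97^1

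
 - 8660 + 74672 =66012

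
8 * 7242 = 57936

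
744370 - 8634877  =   - 7890507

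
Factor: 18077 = 18077^1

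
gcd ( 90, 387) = 9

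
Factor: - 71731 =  - 11^1*6521^1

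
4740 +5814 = 10554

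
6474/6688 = 3237/3344 = 0.97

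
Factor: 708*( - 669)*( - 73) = 2^2*3^2* 59^1 * 73^1 * 223^1 = 34576596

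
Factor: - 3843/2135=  - 9/5 = -3^2*5^( - 1)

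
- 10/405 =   -  2/81 = - 0.02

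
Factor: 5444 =2^2*1361^1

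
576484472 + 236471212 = 812955684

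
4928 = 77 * 64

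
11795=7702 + 4093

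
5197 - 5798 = -601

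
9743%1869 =398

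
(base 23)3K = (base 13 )6B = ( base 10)89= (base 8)131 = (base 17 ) 54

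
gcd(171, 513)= 171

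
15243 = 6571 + 8672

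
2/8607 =2/8607= 0.00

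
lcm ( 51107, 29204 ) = 204428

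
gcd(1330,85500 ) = 190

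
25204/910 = 12602/455=   27.70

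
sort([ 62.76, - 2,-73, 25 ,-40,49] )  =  [-73, - 40, - 2, 25,49, 62.76]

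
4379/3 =1459 + 2/3 = 1459.67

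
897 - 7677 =  -  6780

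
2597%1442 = 1155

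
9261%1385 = 951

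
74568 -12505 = 62063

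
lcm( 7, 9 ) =63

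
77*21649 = 1666973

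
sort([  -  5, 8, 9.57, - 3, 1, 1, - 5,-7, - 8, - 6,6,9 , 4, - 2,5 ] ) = [  -  8, - 7, - 6,-5,-5, - 3, - 2, 1 , 1,4, 5,6,8,9,9.57 ] 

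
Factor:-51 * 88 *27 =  - 121176 = - 2^3*3^4*11^1*17^1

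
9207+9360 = 18567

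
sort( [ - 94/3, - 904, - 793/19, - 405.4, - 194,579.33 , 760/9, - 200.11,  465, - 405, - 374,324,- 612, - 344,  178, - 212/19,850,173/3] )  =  [ - 904, - 612, - 405.4,- 405,- 374, - 344,-200.11, - 194, - 793/19, - 94/3, - 212/19,173/3,760/9,178,324,465, 579.33,850]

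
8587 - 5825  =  2762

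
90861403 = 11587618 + 79273785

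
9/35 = 9/35 =0.26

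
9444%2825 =969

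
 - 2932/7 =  - 2932/7 = - 418.86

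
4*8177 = 32708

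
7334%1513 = 1282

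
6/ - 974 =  - 3/487 = -0.01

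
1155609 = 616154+539455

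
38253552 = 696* 54962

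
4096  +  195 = 4291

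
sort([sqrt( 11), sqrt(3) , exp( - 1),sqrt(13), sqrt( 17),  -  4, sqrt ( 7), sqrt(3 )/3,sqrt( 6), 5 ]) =[  -  4,  exp(- 1), sqrt(3) /3,sqrt(3),sqrt (6 ), sqrt(7 ), sqrt(11),sqrt(13),sqrt( 17), 5 ] 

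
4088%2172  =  1916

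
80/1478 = 40/739 = 0.05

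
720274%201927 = 114493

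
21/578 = 21/578 = 0.04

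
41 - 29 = 12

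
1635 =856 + 779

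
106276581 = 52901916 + 53374665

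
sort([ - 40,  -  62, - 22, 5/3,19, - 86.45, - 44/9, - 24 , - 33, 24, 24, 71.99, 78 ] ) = [ - 86.45, - 62, - 40, - 33,-24,-22, - 44/9, 5/3,19, 24, 24,71.99,78 ]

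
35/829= 35/829 = 0.04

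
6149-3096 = 3053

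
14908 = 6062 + 8846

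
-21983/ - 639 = 34 + 257/639  =  34.40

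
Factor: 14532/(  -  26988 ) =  - 7/13 = -  7^1 * 13^( - 1 ) 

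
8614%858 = 34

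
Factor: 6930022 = 2^1*11^1*19^1*59^1*281^1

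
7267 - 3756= 3511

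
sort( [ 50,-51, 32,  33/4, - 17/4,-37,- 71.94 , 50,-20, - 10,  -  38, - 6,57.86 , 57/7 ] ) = [ - 71.94, - 51,-38, - 37 , - 20, - 10, - 6, - 17/4,57/7,33/4, 32,50 , 50,57.86]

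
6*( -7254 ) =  - 43524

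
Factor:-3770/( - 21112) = 5/28 =2^(- 2) * 5^1 * 7^ ( - 1)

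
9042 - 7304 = 1738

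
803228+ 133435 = 936663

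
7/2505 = 7/2505  =  0.00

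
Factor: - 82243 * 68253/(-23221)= 5613331479/23221 = 3^1*7^1*11^( - 1 )*31^1*379^1*2111^( - 1)*22751^1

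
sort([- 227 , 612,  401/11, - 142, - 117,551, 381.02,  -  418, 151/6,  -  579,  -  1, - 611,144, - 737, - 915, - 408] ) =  [ - 915, - 737 , - 611, - 579, - 418,-408, - 227, - 142, - 117,-1,151/6, 401/11,  144, 381.02, 551, 612 ] 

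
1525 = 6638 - 5113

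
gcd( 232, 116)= 116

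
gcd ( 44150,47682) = 1766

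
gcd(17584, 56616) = 56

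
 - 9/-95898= 3/31966 = 0.00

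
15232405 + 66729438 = 81961843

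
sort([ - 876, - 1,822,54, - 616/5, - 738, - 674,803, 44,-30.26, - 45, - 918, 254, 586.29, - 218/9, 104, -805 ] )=[ - 918, - 876,-805, - 738, - 674, - 616/5  , - 45, - 30.26, - 218/9, - 1, 44,54,104,254,586.29,803, 822 ] 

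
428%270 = 158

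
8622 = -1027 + 9649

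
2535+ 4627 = 7162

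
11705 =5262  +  6443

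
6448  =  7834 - 1386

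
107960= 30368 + 77592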